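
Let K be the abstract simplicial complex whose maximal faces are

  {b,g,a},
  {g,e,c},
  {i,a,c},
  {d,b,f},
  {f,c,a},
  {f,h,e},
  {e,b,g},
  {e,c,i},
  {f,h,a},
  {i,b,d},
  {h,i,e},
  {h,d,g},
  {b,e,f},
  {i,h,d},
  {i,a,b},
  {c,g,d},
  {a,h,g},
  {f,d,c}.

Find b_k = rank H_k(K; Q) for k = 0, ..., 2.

b_0 = 1, b_1 = 2, b_2 = 1.

Fix the vertex order a < b < c < d < e < f < g < h < i and write every simplex with vertices in increasing order. Then dim K = 2 and the simplices of K are:

  0-simplices (9): a, b, c, d, e, f, g, h, i
  1-simplices (27): ab, ac, af, ag, ah, ai, bd, be, bf, bg, bi, cd, ce, cf, cg, ci, df, dg, dh, di, ef, eg, eh, ei, fh, gh, hi
  2-simplices (18): abg, abi, acf, aci, afh, agh, bdf, bdi, bef, beg, cdf, cdg, ceg, cei, dgh, dhi, efh, ehi

giving chain groups C_0 ≅ Z^9, C_1 ≅ Z^27, C_2 ≅ Z^18.

The boundary map ∂_1: C_1 → C_0 is given by ∂[p,q] = [q] − [p]. For instance
  ∂ce = e − c.
The 9×27 boundary matrix has rank 8 and Smith normal form diag(1,1,1,1,1,1,1,1).

∂_2: C_2 → C_1 acts by ∂[p,q,r] = [q,r] − [p,r] + [p,q]. For instance
  ∂ceg = eg − cg + ce,
  ∂bdf = df − bf + bd.
As a 27×18 matrix over Z this has rank 17, with invariant factors (1,1,1,1,1,1,1,1,1,1,1,1,1,1,1,1,1).

Reading off H_k = ker ∂_k / im ∂_{k+1}:

  H_0: rank C_0 − rank ∂_1 = 9 − 8 = 1, and the invariant factors of ∂_1 are all 1, so H_0 = Z.
  H_1: rank ker ∂_1 − rank ∂_2 = (27 − 8) − 17 = 2, and the invariant factors of ∂_2 are all 1, so H_1 = Z^2.
  H_2: rank ker ∂_2 − rank ∂_3 = (18 − 17) − 0 = 1, and there is no ∂_3, so H_2 = Z.

(K is a triangulation of the torus T^2.)

Hence the Betti numbers are b_0 = 1, b_1 = 2, b_2 = 1.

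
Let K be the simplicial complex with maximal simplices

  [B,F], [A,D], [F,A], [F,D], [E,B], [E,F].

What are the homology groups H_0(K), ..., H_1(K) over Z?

Take the total order A < B < D < E < F on the vertex set. Then K (dimension 1) consists of the simplices:

  0-simplices (5): A, B, D, E, F
  1-simplices (6): AD, AF, BE, BF, DF, EF

giving chain groups C_0 ≅ Z^5, C_1 ≅ Z^6.

∂_1: C_1 → C_0 maps an edge to its endpoints' difference, ∂[p,q] = q − p. For instance
  ∂AF = F − A.
The resulting 5×6 matrix has rank 4, and its Smith normal form has invariant factors (1,1,1,1).

Computing H_k = (kernel of ∂_k) / (image of ∂_{k+1}):

  H_0: rank C_0 − rank ∂_1 = 5 − 4 = 1, and the invariant factors of ∂_1 are all 1, so H_0 ≅ Z.
  H_1: rank ker ∂_1 − rank ∂_2 = (6 − 4) − 0 = 2, and there is no ∂_2, so H_1 ≅ Z^2.

(K is a triangulation of a wedge of 2 circles.)

H_0 = Z,  H_1 = Z^2.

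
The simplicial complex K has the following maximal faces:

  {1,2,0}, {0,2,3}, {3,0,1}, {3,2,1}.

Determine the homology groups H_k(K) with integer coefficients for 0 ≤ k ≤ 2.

H_0 = Z,  H_1 = 0,  H_2 = Z.

Take the total order 0 < 1 < 2 < 3 on the vertex set. Then K (dimension 2) consists of the simplices:

  0-simplices (4): [0], [1], [2], [3]
  1-simplices (6): [0,1], [0,2], [0,3], [1,2], [1,3], [2,3]
  2-simplices (4): [0,1,2], [0,1,3], [0,2,3], [1,2,3]

so the chain groups are C_0 ≅ Z^4, C_1 ≅ Z^6, C_2 ≅ Z^4.

Boundary ∂_1: C_1 → C_0 is given by ∂[p,q] = [q] − [p]. For instance
  ∂[0,1] = [1] − [0].
As a 4×6 matrix over Z this has rank 3, with invariant factors (1,1,1).

∂_2: C_2 → C_1 maps a triangle to the signed sum of its edges. For instance
  ∂[0,1,2] = [1,2] − [0,2] + [0,1],
  ∂[0,2,3] = [2,3] − [0,3] + [0,2].
The resulting 6×4 matrix has rank 3, and its Smith normal form has invariant factors (1,1,1).

Computing H_k = (kernel of ∂_k) / (image of ∂_{k+1}):

  H_0: rank C_0 − rank ∂_1 = 4 − 3 = 1, and the invariant factors of ∂_1 are all 1, so H_0 = Z.
  H_1: rank ker ∂_1 − rank ∂_2 = (6 − 3) − 3 = 0, and the invariant factors of ∂_2 are all 1, so H_1 = 0.
  H_2: rank ker ∂_2 − rank ∂_3 = (4 − 3) − 0 = 1, and there is no ∂_3, so H_2 = Z.

(K is a triangulation of the 2-sphere S^2.)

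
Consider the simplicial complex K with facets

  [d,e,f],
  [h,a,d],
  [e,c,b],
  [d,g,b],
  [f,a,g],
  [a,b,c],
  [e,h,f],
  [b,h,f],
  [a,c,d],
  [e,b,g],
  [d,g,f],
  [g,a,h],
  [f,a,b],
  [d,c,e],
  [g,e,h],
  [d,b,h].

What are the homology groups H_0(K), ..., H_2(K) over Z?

H_0 = Z,  H_1 = Z^2,  H_2 = Z.

We work with the vertex ordering a < b < c < d < e < f < g < h. The simplices of K, each written with vertices in increasing order, are:

  0-simplices (8): a, b, c, d, e, f, g, h
  1-simplices (24): ab, ac, ad, af, ag, ah, bc, bd, be, bf, bg, bh, cd, ce, de, df, dg, dh, ef, eg, eh, fg, fh, gh
  2-simplices (16): abc, abf, acd, adh, afg, agh, bce, bdg, bdh, beg, bfh, cde, def, dfg, efh, egh

Hence C_0 ≅ Z^8, C_1 ≅ Z^24, C_2 ≅ Z^16.

The boundary map ∂_1: C_1 → C_0 maps an edge to its endpoints' difference, ∂[p,q] = q − p. For instance
  ∂ac = c − a.
The resulting 8×24 matrix has rank 7, and its Smith normal form has invariant factors (1,1,1,1,1,1,1).

∂_2: C_2 → C_1 acts by ∂[p,q,r] = [q,r] − [p,r] + [p,q]. For instance
  ∂beg = eg − bg + be,
  ∂bfh = fh − bh + bf.
This gives a 24×16 integer matrix of rank 15; reducing to Smith normal form yields diagonal entries (1,1,1,1,1,1,1,1,1,1,1,1,1,1,1).

Now H_k = ker ∂_k / im ∂_{k+1}, so:

  H_0: rank C_0 − rank ∂_1 = 8 − 7 = 1, and the invariant factors of ∂_1 are all 1, so H_0 = Z.
  H_1: rank ker ∂_1 − rank ∂_2 = (24 − 7) − 15 = 2, and the invariant factors of ∂_2 are all 1, so H_1 = Z^2.
  H_2: rank ker ∂_2 − rank ∂_3 = (16 − 15) − 0 = 1, and there is no ∂_3, so H_2 = Z.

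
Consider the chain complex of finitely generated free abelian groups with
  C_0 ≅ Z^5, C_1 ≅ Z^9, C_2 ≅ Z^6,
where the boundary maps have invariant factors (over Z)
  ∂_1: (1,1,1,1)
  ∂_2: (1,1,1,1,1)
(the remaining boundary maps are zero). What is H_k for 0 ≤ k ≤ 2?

H_0 = Z,  H_1 = 0,  H_2 = Z.

H_0: b_0 = 5 − 0 − 4 = 1; torsion from ∂_1 factors > 1: none. So H_0 = Z.
H_1: b_1 = 9 − 4 − 5 = 0; torsion from ∂_2 factors > 1: none. So H_1 = 0.
H_2: b_2 = 6 − 5 − 0 = 1; torsion from ∂_3 factors > 1: none. So H_2 = Z.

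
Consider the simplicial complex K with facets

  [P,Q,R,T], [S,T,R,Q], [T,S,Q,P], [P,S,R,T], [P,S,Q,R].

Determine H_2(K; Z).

H_2 ≅ 0.

Order the vertices as P < Q < R < S < T. Listing each simplex with vertices in this order, K has dimension 3 with simplices:

  0-simplices (5): P, Q, R, S, T
  1-simplices (10): PQ, PR, PS, PT, QR, QS, QT, RS, RT, ST
  2-simplices (10): PQR, PQS, PQT, PRS, PRT, PST, QRS, QRT, QST, RST
  3-simplices (5): PQRS, PQRT, PQST, PRST, QRST

so the chain groups are C_0 ≅ Z^5, C_1 ≅ Z^10, C_2 ≅ Z^10, C_3 ≅ Z^5.

∂_1: C_1 → C_0 sends each edge [p,q] (with p < q) to q − p. For instance
  ∂RS = S − R.
The resulting 5×10 matrix has rank 4, and its Smith normal form has invariant factors (1,1,1,1).

Boundary ∂_2: C_2 → C_1 sends each 2-simplex [p,q,r] to [q,r] − [p,r] + [p,q]. For instance
  ∂RST = ST − RT + RS,
  ∂PST = ST − PT + PS.
The resulting 10×10 matrix has rank 6, and its Smith normal form has invariant factors (1,1,1,1,1,1).

Boundary ∂_3: C_3 → C_2 sends each 3-simplex σ to the alternating sum Σ_i (−1)^i (σ with its i-th vertex removed). For instance
  ∂PQRT = QRT − PRT + PQT − PQR,
  ∂PQST = QST − PST + PQT − PQS.
The resulting 10×5 matrix has rank 4, and its Smith normal form has invariant factors (1,1,1,1).

From H_k ≅ ker(∂_k) / im(∂_{k+1}) we obtain:

  H_2: rank ker ∂_2 − rank ∂_3 = (10 − 6) − 4 = 0, and the invariant factors of ∂_3 are all 1, so H_2 ≅ 0.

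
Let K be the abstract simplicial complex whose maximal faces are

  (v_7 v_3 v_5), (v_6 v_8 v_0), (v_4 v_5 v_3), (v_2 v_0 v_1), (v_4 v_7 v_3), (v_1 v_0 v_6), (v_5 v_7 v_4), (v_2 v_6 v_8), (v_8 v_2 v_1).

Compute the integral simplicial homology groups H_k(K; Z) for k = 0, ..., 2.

H_0 = Z^2,  H_1 = Z,  H_2 = Z.

K has 9 vertices, 16 edges, 9 triangles.
rank ∂_0 = 0, rank ∂_1 = 7 ⇒ b_0 = 9 − 0 − 7 = 2; all invariant factors of ∂_1 are 1 so no torsion. So H_0 ≅ Z^2.
rank ∂_1 = 7, rank ∂_2 = 8 ⇒ b_1 = 16 − 7 − 8 = 1; all invariant factors of ∂_2 are 1 so no torsion. So H_1 ≅ Z.
rank ∂_2 = 8, rank ∂_3 = 0 ⇒ b_2 = 9 − 8 − 0 = 1. So H_2 ≅ Z.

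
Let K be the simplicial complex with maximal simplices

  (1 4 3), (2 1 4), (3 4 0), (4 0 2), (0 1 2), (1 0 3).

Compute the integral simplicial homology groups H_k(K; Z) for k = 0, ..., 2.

H_0 = Z,  H_1 = 0,  H_2 = Z.

Order the vertices as 0 < 1 < 2 < 3 < 4. Listing each simplex with vertices in this order, K has dimension 2 with simplices:

  0-simplices (5): [0], [1], [2], [3], [4]
  1-simplices (9): [0,1], [0,2], [0,3], [0,4], [1,2], [1,3], [1,4], [2,4], [3,4]
  2-simplices (6): [0,1,2], [0,1,3], [0,2,4], [0,3,4], [1,2,4], [1,3,4]

so the chain groups are C_0 ≅ Z^5, C_1 ≅ Z^9, C_2 ≅ Z^6.

∂_1: C_1 → C_0 sends each edge [p,q] (with p < q) to q − p. For instance
  ∂[0,2] = [2] − [0].
The resulting 5×9 matrix has rank 4, and its Smith normal form has invariant factors (1,1,1,1).

∂_2: C_2 → C_1 maps a triangle to the signed sum of its edges. For instance
  ∂[0,3,4] = [3,4] − [0,4] + [0,3],
  ∂[0,2,4] = [2,4] − [0,4] + [0,2].
As a 9×6 matrix over Z this has rank 5, with invariant factors (1,1,1,1,1).

Reading off H_k = ker ∂_k / im ∂_{k+1}:

  H_0: rank C_0 − rank ∂_1 = 5 − 4 = 1, and the invariant factors of ∂_1 are all 1, so H_0 = Z.
  H_1: rank ker ∂_1 − rank ∂_2 = (9 − 4) − 5 = 0, and the invariant factors of ∂_2 are all 1, so H_1 = 0.
  H_2: rank ker ∂_2 − rank ∂_3 = (6 − 5) − 0 = 1, and there is no ∂_3, so H_2 = Z.

As a check, the Euler characteristic is 5 − 9 + 6 = 2, which agrees with 1 − 0 + 1 = 2.
(K is a triangulation of the 2-sphere S^2.)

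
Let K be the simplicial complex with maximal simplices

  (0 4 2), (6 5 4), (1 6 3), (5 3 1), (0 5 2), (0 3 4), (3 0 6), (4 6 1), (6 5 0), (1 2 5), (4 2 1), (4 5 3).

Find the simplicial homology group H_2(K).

Take the total order 0 < 1 < 2 < 3 < 4 < 5 < 6 on the vertex set. Then K (dimension 2) consists of the simplices:

  0-simplices (7): [0], [1], [2], [3], [4], [5], [6]
  1-simplices (18): [0,2], [0,3], [0,4], [0,5], [0,6], [1,2], [1,3], [1,4], [1,5], [1,6], [2,4], [2,5], [3,4], [3,5], [3,6], [4,5], [4,6], [5,6]
  2-simplices (12): [0,2,4], [0,2,5], [0,3,4], [0,3,6], [0,5,6], [1,2,4], [1,2,5], [1,3,5], [1,3,6], [1,4,6], [3,4,5], [4,5,6]

so the chain groups are C_0 ≅ Z^7, C_1 ≅ Z^18, C_2 ≅ Z^12.

Boundary ∂_1: C_1 → C_0 maps an edge to its endpoints' difference, ∂[p,q] = q − p. For instance
  ∂[4,5] = [5] − [4].
The 7×18 boundary matrix has rank 6 and Smith normal form diag(1,1,1,1,1,1).

∂_2: C_2 → C_1 sends each 2-simplex [p,q,r] to [q,r] − [p,r] + [p,q]. For instance
  ∂[1,3,6] = [3,6] − [1,6] + [1,3],
  ∂[4,5,6] = [5,6] − [4,6] + [4,5].
This gives a 18×12 integer matrix of rank 12; reducing to Smith normal form yields diagonal entries (1,1,1,1,1,1,1,1,1,1,1,2).

Now H_k = ker ∂_k / im ∂_{k+1}, so:

  H_2: rank ker ∂_2 − rank ∂_3 = (12 − 12) − 0 = 0, and there is no ∂_3, so H_2 = 0.

H_2 = 0.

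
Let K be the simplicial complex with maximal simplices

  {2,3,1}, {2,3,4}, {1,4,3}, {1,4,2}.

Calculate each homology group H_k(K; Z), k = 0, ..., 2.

H_0 = Z,  H_1 = 0,  H_2 = Z.

Take the total order 1 < 2 < 3 < 4 on the vertex set. Then K (dimension 2) consists of the simplices:

  0-simplices (4): [1], [2], [3], [4]
  1-simplices (6): [1,2], [1,3], [1,4], [2,3], [2,4], [3,4]
  2-simplices (4): [1,2,3], [1,2,4], [1,3,4], [2,3,4]

giving chain groups C_0 ≅ Z^4, C_1 ≅ Z^6, C_2 ≅ Z^4.

∂_1: C_1 → C_0 maps an edge to its endpoints' difference, ∂[p,q] = q − p.
The resulting 4×6 matrix has rank 3, and its Smith normal form has invariant factors (1,1,1).

∂_2: C_2 → C_1 acts by ∂[p,q,r] = [q,r] − [p,r] + [p,q]. For instance
  ∂[1,2,3] = [2,3] − [1,3] + [1,2],
  ∂[1,3,4] = [3,4] − [1,4] + [1,3].
The resulting 6×4 matrix has rank 3, and its Smith normal form has invariant factors (1,1,1).

Now H_k = ker ∂_k / im ∂_{k+1}, so:

  H_0: rank C_0 − rank ∂_1 = 4 − 3 = 1, and the invariant factors of ∂_1 are all 1, so H_0 ≅ Z.
  H_1: rank ker ∂_1 − rank ∂_2 = (6 − 3) − 3 = 0, and the invariant factors of ∂_2 are all 1, so H_1 ≅ 0.
  H_2: rank ker ∂_2 − rank ∂_3 = (4 − 3) − 0 = 1, and there is no ∂_3, so H_2 ≅ Z.

(K is a triangulation of the 2-sphere S^2.)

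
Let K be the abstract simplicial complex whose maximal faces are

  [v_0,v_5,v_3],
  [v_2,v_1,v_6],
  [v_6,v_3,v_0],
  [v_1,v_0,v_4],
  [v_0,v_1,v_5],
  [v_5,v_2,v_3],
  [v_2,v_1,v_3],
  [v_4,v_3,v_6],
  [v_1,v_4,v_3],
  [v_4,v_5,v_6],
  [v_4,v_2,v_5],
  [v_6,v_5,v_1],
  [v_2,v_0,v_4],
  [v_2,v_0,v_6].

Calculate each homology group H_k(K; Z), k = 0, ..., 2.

H_0 ≅ Z,  H_1 ≅ Z^2,  H_2 ≅ Z.

Fix the vertex order v_0 < v_1 < v_2 < v_3 < v_4 < v_5 < v_6 and write every simplex with vertices in increasing order. Then dim K = 2 and the simplices of K are:

  0-simplices (7): [v_0], [v_1], [v_2], [v_3], [v_4], [v_5], [v_6]
  1-simplices (21): (21 of them)
  2-simplices (14): (14 of them)

giving chain groups C_0 ≅ Z^7, C_1 ≅ Z^21, C_2 ≅ Z^14.

The boundary map ∂_1: C_1 → C_0 is given by ∂[p,q] = [q] − [p]. For instance
  ∂[v_0,v_1] = [v_1] − [v_0].
As a 7×21 matrix over Z this has rank 6, with invariant factors (1,1,1,1,1,1).

Boundary ∂_2: C_2 → C_1 maps a triangle to the signed sum of its edges. For instance
  ∂[v_0,v_1,v_4] = [v_1,v_4] − [v_0,v_4] + [v_0,v_1],
  ∂[v_1,v_2,v_3] = [v_2,v_3] − [v_1,v_3] + [v_1,v_2].
This gives a 21×14 integer matrix of rank 13; reducing to Smith normal form yields diagonal entries (1,1,1,1,1,1,1,1,1,1,1,1,1).

Now H_k = ker ∂_k / im ∂_{k+1}, so:

  H_0: rank C_0 − rank ∂_1 = 7 − 6 = 1, and the invariant factors of ∂_1 are all 1, so H_0 = Z.
  H_1: rank ker ∂_1 − rank ∂_2 = (21 − 6) − 13 = 2, and the invariant factors of ∂_2 are all 1, so H_1 = Z^2.
  H_2: rank ker ∂_2 − rank ∂_3 = (14 − 13) − 0 = 1, and there is no ∂_3, so H_2 = Z.

(K is a triangulation of the torus T^2.)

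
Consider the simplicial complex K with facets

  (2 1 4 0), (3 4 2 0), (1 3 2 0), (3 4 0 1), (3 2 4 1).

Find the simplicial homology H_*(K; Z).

H_0 = Z,  H_1 = 0,  H_2 = 0,  H_3 = Z.

Take the total order 0 < 1 < 2 < 3 < 4 on the vertex set. Then K (dimension 3) consists of the simplices:

  0-simplices (5): [0], [1], [2], [3], [4]
  1-simplices (10): [0,1], [0,2], [0,3], [0,4], [1,2], [1,3], [1,4], [2,3], [2,4], [3,4]
  2-simplices (10): [0,1,2], [0,1,3], [0,1,4], [0,2,3], [0,2,4], [0,3,4], [1,2,3], [1,2,4], [1,3,4], [2,3,4]
  3-simplices (5): [0,1,2,3], [0,1,2,4], [0,1,3,4], [0,2,3,4], [1,2,3,4]

Hence C_0 ≅ Z^5, C_1 ≅ Z^10, C_2 ≅ Z^10, C_3 ≅ Z^5.

Boundary ∂_1: C_1 → C_0 is given by ∂[p,q] = [q] − [p]. For instance
  ∂[2,3] = [3] − [2].
The 5×10 boundary matrix has rank 4 and Smith normal form diag(1,1,1,1).

∂_2: C_2 → C_1 acts by ∂[p,q,r] = [q,r] − [p,r] + [p,q]. For instance
  ∂[2,3,4] = [3,4] − [2,4] + [2,3],
  ∂[0,1,4] = [1,4] − [0,4] + [0,1].
The resulting 10×10 matrix has rank 6, and its Smith normal form has invariant factors (1,1,1,1,1,1).

∂_3: C_3 → C_2 sends each 3-simplex σ to the alternating sum Σ_i (−1)^i (σ with its i-th vertex removed). For instance
  ∂[0,1,2,4] = [1,2,4] − [0,2,4] + [0,1,4] − [0,1,2],
  ∂[0,1,2,3] = [1,2,3] − [0,2,3] + [0,1,3] − [0,1,2].
This gives a 10×5 integer matrix of rank 4; reducing to Smith normal form yields diagonal entries (1,1,1,1).

Computing H_k = (kernel of ∂_k) / (image of ∂_{k+1}):

  H_0: rank C_0 − rank ∂_1 = 5 − 4 = 1, and the invariant factors of ∂_1 are all 1, so H_0 = Z.
  H_1: rank ker ∂_1 − rank ∂_2 = (10 − 4) − 6 = 0, and the invariant factors of ∂_2 are all 1, so H_1 = 0.
  H_2: rank ker ∂_2 − rank ∂_3 = (10 − 6) − 4 = 0, and the invariant factors of ∂_3 are all 1, so H_2 = 0.
  H_3: rank ker ∂_3 − rank ∂_4 = (5 − 4) − 0 = 1, and there is no ∂_4, so H_3 = Z.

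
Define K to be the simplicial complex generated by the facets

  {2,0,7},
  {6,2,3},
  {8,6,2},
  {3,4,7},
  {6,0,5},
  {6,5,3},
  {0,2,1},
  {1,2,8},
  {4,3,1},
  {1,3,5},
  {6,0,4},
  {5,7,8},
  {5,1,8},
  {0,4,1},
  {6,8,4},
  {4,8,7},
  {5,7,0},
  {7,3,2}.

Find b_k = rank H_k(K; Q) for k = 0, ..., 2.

Take the total order 0 < 1 < 2 < 3 < 4 < 5 < 6 < 7 < 8 on the vertex set. Then K (dimension 2) consists of the simplices:

  0-simplices (9): [0], [1], [2], [3], [4], [5], [6], [7], [8]
  1-simplices (27): (27 of them)
  2-simplices (18): [0,1,2], [0,1,4], [0,2,7], [0,4,6], [0,5,6], [0,5,7], [1,2,8], [1,3,4], [1,3,5], [1,5,8], [2,3,6], [2,3,7], [2,6,8], [3,4,7], [3,5,6], [4,6,8], [4,7,8], [5,7,8]

so the chain groups are C_0 ≅ Z^9, C_1 ≅ Z^27, C_2 ≅ Z^18.

Boundary ∂_1: C_1 → C_0 maps an edge to its endpoints' difference, ∂[p,q] = q − p. For instance
  ∂[3,6] = [6] − [3].
The 9×27 boundary matrix has rank 8 and Smith normal form diag(1,1,1,1,1,1,1,1).

Boundary ∂_2: C_2 → C_1 maps a triangle to the signed sum of its edges. For instance
  ∂[0,5,6] = [5,6] − [0,6] + [0,5],
  ∂[0,1,4] = [1,4] − [0,4] + [0,1].
The resulting 27×18 matrix has rank 17, and its Smith normal form has invariant factors (1,1,1,1,1,1,1,1,1,1,1,1,1,1,1,1,1).

Reading off H_k = ker ∂_k / im ∂_{k+1}:

  H_0: rank C_0 − rank ∂_1 = 9 − 8 = 1, and the invariant factors of ∂_1 are all 1, so H_0 ≅ Z.
  H_1: rank ker ∂_1 − rank ∂_2 = (27 − 8) − 17 = 2, and the invariant factors of ∂_2 are all 1, so H_1 ≅ Z^2.
  H_2: rank ker ∂_2 − rank ∂_3 = (18 − 17) − 0 = 1, and there is no ∂_3, so H_2 ≅ Z.

Hence the Betti numbers are b_0 = 1, b_1 = 2, b_2 = 1.

b_0 = 1, b_1 = 2, b_2 = 1.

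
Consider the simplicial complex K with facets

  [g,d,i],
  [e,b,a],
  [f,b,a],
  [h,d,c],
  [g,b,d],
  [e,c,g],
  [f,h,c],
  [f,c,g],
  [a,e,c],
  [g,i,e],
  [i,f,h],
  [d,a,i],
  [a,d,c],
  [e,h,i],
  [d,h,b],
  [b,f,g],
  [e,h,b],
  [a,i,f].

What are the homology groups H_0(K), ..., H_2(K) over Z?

Take the total order a < b < c < d < e < f < g < h < i on the vertex set. Then K (dimension 2) consists of the simplices:

  0-simplices (9): a, b, c, d, e, f, g, h, i
  1-simplices (27): ab, ac, ad, ae, af, ai, bd, be, bf, bg, bh, cd, ce, cf, cg, ch, dg, dh, di, eg, eh, ei, fg, fh, fi, gi, hi
  2-simplices (18): abe, abf, acd, ace, adi, afi, bdg, bdh, beh, bfg, cdh, ceg, cfg, cfh, dgi, egi, ehi, fhi

so the chain groups are C_0 ≅ Z^9, C_1 ≅ Z^27, C_2 ≅ Z^18.

Boundary ∂_1: C_1 → C_0 is given by ∂[p,q] = [q] − [p]. For instance
  ∂ch = h − c.
As a 9×27 matrix over Z this has rank 8, with invariant factors (1,1,1,1,1,1,1,1).

The boundary map ∂_2: C_2 → C_1 sends each 2-simplex [p,q,r] to [q,r] − [p,r] + [p,q]. For instance
  ∂abf = bf − af + ab,
  ∂ehi = hi − ei + eh.
The resulting 27×18 matrix has rank 17, and its Smith normal form has invariant factors (1,1,1,1,1,1,1,1,1,1,1,1,1,1,1,1,1).

From H_k ≅ ker(∂_k) / im(∂_{k+1}) we obtain:

  H_0: rank C_0 − rank ∂_1 = 9 − 8 = 1, and the invariant factors of ∂_1 are all 1, so H_0 = Z.
  H_1: rank ker ∂_1 − rank ∂_2 = (27 − 8) − 17 = 2, and the invariant factors of ∂_2 are all 1, so H_1 = Z^2.
  H_2: rank ker ∂_2 − rank ∂_3 = (18 − 17) − 0 = 1, and there is no ∂_3, so H_2 = Z.

H_0 ≅ Z,  H_1 ≅ Z^2,  H_2 ≅ Z.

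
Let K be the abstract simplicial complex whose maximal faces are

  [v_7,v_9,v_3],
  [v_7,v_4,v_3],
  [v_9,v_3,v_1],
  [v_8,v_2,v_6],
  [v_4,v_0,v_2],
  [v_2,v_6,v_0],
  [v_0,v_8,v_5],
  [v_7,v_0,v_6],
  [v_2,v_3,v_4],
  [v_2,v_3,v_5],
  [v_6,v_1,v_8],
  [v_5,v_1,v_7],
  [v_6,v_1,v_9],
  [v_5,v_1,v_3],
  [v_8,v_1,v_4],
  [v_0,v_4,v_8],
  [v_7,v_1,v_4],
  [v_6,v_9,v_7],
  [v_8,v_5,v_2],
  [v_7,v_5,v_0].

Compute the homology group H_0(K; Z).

H_0 = Z.

Fix the vertex order v_0 < v_1 < v_2 < v_3 < v_4 < v_5 < v_6 < v_7 < v_8 < v_9 and write every simplex with vertices in increasing order. Then dim K = 2 and the simplices of K are:

  0-simplices (10): [v_0], [v_1], [v_2], [v_3], [v_4], [v_5], [v_6], [v_7], [v_8], [v_9]
  1-simplices (30): (30 of them)
  2-simplices (20): (20 of them)

so the chain groups are C_0 ≅ Z^10, C_1 ≅ Z^30, C_2 ≅ Z^20.

The boundary map ∂_1: C_1 → C_0 sends each edge [p,q] (with p < q) to q − p. For instance
  ∂[v_6,v_8] = [v_8] − [v_6].
The resulting 10×30 matrix has rank 9, and its Smith normal form has invariant factors (1,1,1,1,1,1,1,1,1).

Boundary ∂_2: C_2 → C_1 maps a triangle to the signed sum of its edges. For instance
  ∂[v_0,v_2,v_6] = [v_2,v_6] − [v_0,v_6] + [v_0,v_2],
  ∂[v_0,v_5,v_7] = [v_5,v_7] − [v_0,v_7] + [v_0,v_5].
This gives a 30×20 integer matrix of rank 20; reducing to Smith normal form yields diagonal entries (1,1,1,1,1,1,1,1,1,1,1,1,1,1,1,1,1,1,1,2).

From H_k ≅ ker(∂_k) / im(∂_{k+1}) we obtain:

  H_0: rank C_0 − rank ∂_1 = 10 − 9 = 1, and the invariant factors of ∂_1 are all 1, so H_0 = Z.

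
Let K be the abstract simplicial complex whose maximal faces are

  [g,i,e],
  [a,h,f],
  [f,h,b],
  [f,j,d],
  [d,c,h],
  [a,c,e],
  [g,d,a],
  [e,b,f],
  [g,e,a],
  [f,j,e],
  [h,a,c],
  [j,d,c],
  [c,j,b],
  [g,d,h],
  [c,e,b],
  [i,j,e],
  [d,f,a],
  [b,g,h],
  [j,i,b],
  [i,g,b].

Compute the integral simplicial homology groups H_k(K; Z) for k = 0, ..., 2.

H_0 ≅ Z,  H_1 ≅ Z ⊕ Z/2Z,  H_2 = 0.

K has 10 vertices, 30 edges, 20 triangles.
rank ∂_0 = 0, rank ∂_1 = 9 ⇒ b_0 = 10 − 0 − 9 = 1; all invariant factors of ∂_1 are 1 so no torsion. So H_0 ≅ Z.
rank ∂_1 = 9, rank ∂_2 = 20 ⇒ b_1 = 30 − 9 − 20 = 1; ∂_2 has invariant factor(s) [2] giving torsion. So H_1 ≅ Z ⊕ Z/2Z.
rank ∂_2 = 20, rank ∂_3 = 0 ⇒ b_2 = 20 − 20 − 0 = 0. So H_2 ≅ 0.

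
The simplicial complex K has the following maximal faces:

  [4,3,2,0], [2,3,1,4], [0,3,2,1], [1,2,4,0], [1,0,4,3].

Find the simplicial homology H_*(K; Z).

Order the vertices as 0 < 1 < 2 < 3 < 4. Listing each simplex with vertices in this order, K has dimension 3 with simplices:

  0-simplices (5): [0], [1], [2], [3], [4]
  1-simplices (10): [0,1], [0,2], [0,3], [0,4], [1,2], [1,3], [1,4], [2,3], [2,4], [3,4]
  2-simplices (10): [0,1,2], [0,1,3], [0,1,4], [0,2,3], [0,2,4], [0,3,4], [1,2,3], [1,2,4], [1,3,4], [2,3,4]
  3-simplices (5): [0,1,2,3], [0,1,2,4], [0,1,3,4], [0,2,3,4], [1,2,3,4]

Hence C_0 ≅ Z^5, C_1 ≅ Z^10, C_2 ≅ Z^10, C_3 ≅ Z^5.

∂_1: C_1 → C_0 is given by ∂[p,q] = [q] − [p].
As a 5×10 matrix over Z this has rank 4, with invariant factors (1,1,1,1).

∂_2: C_2 → C_1 acts by ∂[p,q,r] = [q,r] − [p,r] + [p,q]. For instance
  ∂[0,1,2] = [1,2] − [0,2] + [0,1],
  ∂[1,2,3] = [2,3] − [1,3] + [1,2].
As a 10×10 matrix over Z this has rank 6, with invariant factors (1,1,1,1,1,1).

Boundary ∂_3: C_3 → C_2 sends each 3-simplex σ to the alternating sum Σ_i (−1)^i (σ with its i-th vertex removed). For instance
  ∂[0,1,2,4] = [1,2,4] − [0,2,4] + [0,1,4] − [0,1,2],
  ∂[0,2,3,4] = [2,3,4] − [0,3,4] + [0,2,4] − [0,2,3].
The 10×5 boundary matrix has rank 4 and Smith normal form diag(1,1,1,1).

Reading off H_k = ker ∂_k / im ∂_{k+1}:

  H_0: rank C_0 − rank ∂_1 = 5 − 4 = 1, and the invariant factors of ∂_1 are all 1, so H_0 ≅ Z.
  H_1: rank ker ∂_1 − rank ∂_2 = (10 − 4) − 6 = 0, and the invariant factors of ∂_2 are all 1, so H_1 ≅ 0.
  H_2: rank ker ∂_2 − rank ∂_3 = (10 − 6) − 4 = 0, and the invariant factors of ∂_3 are all 1, so H_2 ≅ 0.
  H_3: rank ker ∂_3 − rank ∂_4 = (5 − 4) − 0 = 1, and there is no ∂_4, so H_3 ≅ Z.

As a check, the Euler characteristic is 5 − 10 + 10 − 5 = 0, which agrees with 1 − 0 + 0 − 1 = 0.

H_0 = Z,  H_1 = 0,  H_2 = 0,  H_3 = Z.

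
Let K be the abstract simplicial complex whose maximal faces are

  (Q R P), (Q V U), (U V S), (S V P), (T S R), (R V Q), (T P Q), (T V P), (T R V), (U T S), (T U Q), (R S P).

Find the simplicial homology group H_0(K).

H_0 = Z.

Fix the vertex order P < Q < R < S < T < U < V and write every simplex with vertices in increasing order. Then dim K = 2 and the simplices of K are:

  0-simplices (7): P, Q, R, S, T, U, V
  1-simplices (18): PQ, PR, PS, PT, PV, QR, QT, QU, QV, RS, RT, RV, ST, SU, SV, TU, TV, UV
  2-simplices (12): PQR, PQT, PRS, PSV, PTV, QRV, QTU, QUV, RST, RTV, STU, SUV

giving chain groups C_0 ≅ Z^7, C_1 ≅ Z^18, C_2 ≅ Z^12.

Boundary ∂_1: C_1 → C_0 is given by ∂[p,q] = [q] − [p].
The resulting 7×18 matrix has rank 6, and its Smith normal form has invariant factors (1,1,1,1,1,1).

The boundary map ∂_2: C_2 → C_1 maps a triangle to the signed sum of its edges. For instance
  ∂STU = TU − SU + ST,
  ∂QRV = RV − QV + QR.
This gives a 18×12 integer matrix of rank 12; reducing to Smith normal form yields diagonal entries (1,1,1,1,1,1,1,1,1,1,1,2).

Reading off H_k = ker ∂_k / im ∂_{k+1}:

  H_0: rank C_0 − rank ∂_1 = 7 − 6 = 1, and the invariant factors of ∂_1 are all 1, so H_0 ≅ Z.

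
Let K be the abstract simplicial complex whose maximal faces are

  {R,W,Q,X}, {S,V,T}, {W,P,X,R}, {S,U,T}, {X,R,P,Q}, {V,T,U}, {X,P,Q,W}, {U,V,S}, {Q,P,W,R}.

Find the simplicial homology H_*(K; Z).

Order the vertices as P < Q < R < S < T < U < V < W < X. Listing each simplex with vertices in this order, K has dimension 3 with simplices:

  0-simplices (9): P, Q, R, S, T, U, V, W, X
  1-simplices (16): PQ, PR, PW, PX, QR, QW, QX, RW, RX, ST, SU, SV, TU, TV, UV, WX
  2-simplices (14): PQR, PQW, PQX, PRW, PRX, PWX, QRW, QRX, QWX, RWX, STU, STV, SUV, TUV
  3-simplices (5): PQRW, PQRX, PQWX, PRWX, QRWX

so the chain groups are C_0 ≅ Z^9, C_1 ≅ Z^16, C_2 ≅ Z^14, C_3 ≅ Z^5.

∂_1: C_1 → C_0 is given by ∂[p,q] = [q] − [p]. For instance
  ∂SV = V − S.
As a 9×16 matrix over Z this has rank 7, with invariant factors (1,1,1,1,1,1,1).

∂_2: C_2 → C_1 sends each 2-simplex [p,q,r] to [q,r] − [p,r] + [p,q]. For instance
  ∂SUV = UV − SV + SU,
  ∂STU = TU − SU + ST.
This gives a 16×14 integer matrix of rank 9; reducing to Smith normal form yields diagonal entries (1,1,1,1,1,1,1,1,1).

∂_3: C_3 → C_2 sends each 3-simplex σ to the alternating sum Σ_i (−1)^i (σ with its i-th vertex removed). For instance
  ∂PQWX = QWX − PWX + PQX − PQW,
  ∂PRWX = RWX − PWX + PRX − PRW.
The resulting 14×5 matrix has rank 4, and its Smith normal form has invariant factors (1,1,1,1).

Now H_k = ker ∂_k / im ∂_{k+1}, so:

  H_0: rank C_0 − rank ∂_1 = 9 − 7 = 2, and the invariant factors of ∂_1 are all 1, so H_0 ≅ Z^2.
  H_1: rank ker ∂_1 − rank ∂_2 = (16 − 7) − 9 = 0, and the invariant factors of ∂_2 are all 1, so H_1 ≅ 0.
  H_2: rank ker ∂_2 − rank ∂_3 = (14 − 9) − 4 = 1, and the invariant factors of ∂_3 are all 1, so H_2 ≅ Z.
  H_3: rank ker ∂_3 − rank ∂_4 = (5 − 4) − 0 = 1, and there is no ∂_4, so H_3 ≅ Z.

As a check, the Euler characteristic is 9 − 16 + 14 − 5 = 2, which agrees with 2 − 0 + 1 − 1 = 2.
(K is a triangulation of the disjoint union of the 3-sphere S^3 and the 2-sphere S^2.)

H_0 = Z^2,  H_1 = 0,  H_2 = Z,  H_3 = Z.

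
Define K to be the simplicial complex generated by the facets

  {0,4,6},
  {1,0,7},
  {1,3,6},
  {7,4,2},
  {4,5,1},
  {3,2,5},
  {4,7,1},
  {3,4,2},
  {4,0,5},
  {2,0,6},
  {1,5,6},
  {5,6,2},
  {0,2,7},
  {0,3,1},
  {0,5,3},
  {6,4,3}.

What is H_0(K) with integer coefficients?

H_0 = Z.

Order the vertices as 0 < 1 < 2 < 3 < 4 < 5 < 6 < 7. Listing each simplex with vertices in this order, K has dimension 2 with simplices:

  0-simplices (8): [0], [1], [2], [3], [4], [5], [6], [7]
  1-simplices (24): (24 of them)
  2-simplices (16): [0,1,3], [0,1,7], [0,2,6], [0,2,7], [0,3,5], [0,4,5], [0,4,6], [1,3,6], [1,4,5], [1,4,7], [1,5,6], [2,3,4], [2,3,5], [2,4,7], [2,5,6], [3,4,6]

giving chain groups C_0 ≅ Z^8, C_1 ≅ Z^24, C_2 ≅ Z^16.

The boundary map ∂_1: C_1 → C_0 maps an edge to its endpoints' difference, ∂[p,q] = q − p. For instance
  ∂[2,3] = [3] − [2].
The 8×24 boundary matrix has rank 7 and Smith normal form diag(1,1,1,1,1,1,1).

Boundary ∂_2: C_2 → C_1 maps a triangle to the signed sum of its edges. For instance
  ∂[0,3,5] = [3,5] − [0,5] + [0,3],
  ∂[0,2,7] = [2,7] − [0,7] + [0,2].
The resulting 24×16 matrix has rank 15, and its Smith normal form has invariant factors (1,1,1,1,1,1,1,1,1,1,1,1,1,1,1).

From H_k ≅ ker(∂_k) / im(∂_{k+1}) we obtain:

  H_0: rank C_0 − rank ∂_1 = 8 − 7 = 1, and the invariant factors of ∂_1 are all 1, so H_0 = Z.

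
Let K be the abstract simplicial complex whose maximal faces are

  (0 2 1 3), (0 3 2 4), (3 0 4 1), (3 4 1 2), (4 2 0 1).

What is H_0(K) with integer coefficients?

H_0 = Z.

Fix the vertex order 0 < 1 < 2 < 3 < 4 and write every simplex with vertices in increasing order. Then dim K = 3 and the simplices of K are:

  0-simplices (5): [0], [1], [2], [3], [4]
  1-simplices (10): [0,1], [0,2], [0,3], [0,4], [1,2], [1,3], [1,4], [2,3], [2,4], [3,4]
  2-simplices (10): [0,1,2], [0,1,3], [0,1,4], [0,2,3], [0,2,4], [0,3,4], [1,2,3], [1,2,4], [1,3,4], [2,3,4]
  3-simplices (5): [0,1,2,3], [0,1,2,4], [0,1,3,4], [0,2,3,4], [1,2,3,4]

giving chain groups C_0 ≅ Z^5, C_1 ≅ Z^10, C_2 ≅ Z^10, C_3 ≅ Z^5.

∂_1: C_1 → C_0 maps an edge to its endpoints' difference, ∂[p,q] = q − p.
The 5×10 boundary matrix has rank 4 and Smith normal form diag(1,1,1,1).

Boundary ∂_2: C_2 → C_1 sends each 2-simplex [p,q,r] to [q,r] − [p,r] + [p,q]. For instance
  ∂[0,1,3] = [1,3] − [0,3] + [0,1],
  ∂[1,3,4] = [3,4] − [1,4] + [1,3].
The resulting 10×10 matrix has rank 6, and its Smith normal form has invariant factors (1,1,1,1,1,1).

Boundary ∂_3: C_3 → C_2 sends each 3-simplex σ to the alternating sum Σ_i (−1)^i (σ with its i-th vertex removed). For instance
  ∂[1,2,3,4] = [2,3,4] − [1,3,4] + [1,2,4] − [1,2,3],
  ∂[0,1,2,4] = [1,2,4] − [0,2,4] + [0,1,4] − [0,1,2].
This gives a 10×5 integer matrix of rank 4; reducing to Smith normal form yields diagonal entries (1,1,1,1).

Now H_k = ker ∂_k / im ∂_{k+1}, so:

  H_0: rank C_0 − rank ∂_1 = 5 − 4 = 1, and the invariant factors of ∂_1 are all 1, so H_0 = Z.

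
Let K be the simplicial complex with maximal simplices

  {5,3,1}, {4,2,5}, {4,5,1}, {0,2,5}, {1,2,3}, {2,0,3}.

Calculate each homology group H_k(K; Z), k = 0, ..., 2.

H_0 ≅ Z,  H_1 ≅ Z,  H_2 = 0.

Take the total order 0 < 1 < 2 < 3 < 4 < 5 on the vertex set. Then K (dimension 2) consists of the simplices:

  0-simplices (6): [0], [1], [2], [3], [4], [5]
  1-simplices (12): [0,2], [0,3], [0,5], [1,2], [1,3], [1,4], [1,5], [2,3], [2,4], [2,5], [3,5], [4,5]
  2-simplices (6): [0,2,3], [0,2,5], [1,2,3], [1,3,5], [1,4,5], [2,4,5]

Hence C_0 ≅ Z^6, C_1 ≅ Z^12, C_2 ≅ Z^6.

Boundary ∂_1: C_1 → C_0 maps an edge to its endpoints' difference, ∂[p,q] = q − p.
The 6×12 boundary matrix has rank 5 and Smith normal form diag(1,1,1,1,1).

The boundary map ∂_2: C_2 → C_1 maps a triangle to the signed sum of its edges. For instance
  ∂[1,2,3] = [2,3] − [1,3] + [1,2],
  ∂[2,4,5] = [4,5] − [2,5] + [2,4].
The 12×6 boundary matrix has rank 6 and Smith normal form diag(1,1,1,1,1,1).

Computing H_k = (kernel of ∂_k) / (image of ∂_{k+1}):

  H_0: rank C_0 − rank ∂_1 = 6 − 5 = 1, and the invariant factors of ∂_1 are all 1, so H_0 ≅ Z.
  H_1: rank ker ∂_1 − rank ∂_2 = (12 − 5) − 6 = 1, and the invariant factors of ∂_2 are all 1, so H_1 ≅ Z.
  H_2: rank ker ∂_2 − rank ∂_3 = (6 − 6) − 0 = 0, and there is no ∂_3, so H_2 ≅ 0.

As a check, the Euler characteristic is 6 − 12 + 6 = 0, which agrees with 1 − 1 + 0 = 0.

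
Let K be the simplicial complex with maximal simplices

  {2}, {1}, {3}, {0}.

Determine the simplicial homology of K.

H_0 = Z^4.

K has 4 vertices.
rank ∂_0 = 0, rank ∂_1 = 0 ⇒ b_0 = 4 − 0 − 0 = 4. So H_0 ≅ Z^4.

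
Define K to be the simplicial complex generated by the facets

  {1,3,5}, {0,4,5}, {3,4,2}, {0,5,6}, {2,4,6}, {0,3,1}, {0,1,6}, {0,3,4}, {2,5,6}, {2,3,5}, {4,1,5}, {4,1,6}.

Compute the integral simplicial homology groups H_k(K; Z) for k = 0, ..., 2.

Take the total order 0 < 1 < 2 < 3 < 4 < 5 < 6 on the vertex set. Then K (dimension 2) consists of the simplices:

  0-simplices (7): [0], [1], [2], [3], [4], [5], [6]
  1-simplices (18): [0,1], [0,3], [0,4], [0,5], [0,6], [1,3], [1,4], [1,5], [1,6], [2,3], [2,4], [2,5], [2,6], [3,4], [3,5], [4,5], [4,6], [5,6]
  2-simplices (12): [0,1,3], [0,1,6], [0,3,4], [0,4,5], [0,5,6], [1,3,5], [1,4,5], [1,4,6], [2,3,4], [2,3,5], [2,4,6], [2,5,6]

giving chain groups C_0 ≅ Z^7, C_1 ≅ Z^18, C_2 ≅ Z^12.

The boundary map ∂_1: C_1 → C_0 maps an edge to its endpoints' difference, ∂[p,q] = q − p. For instance
  ∂[1,6] = [6] − [1].
The resulting 7×18 matrix has rank 6, and its Smith normal form has invariant factors (1,1,1,1,1,1).

The boundary map ∂_2: C_2 → C_1 acts by ∂[p,q,r] = [q,r] − [p,r] + [p,q]. For instance
  ∂[0,1,3] = [1,3] − [0,3] + [0,1],
  ∂[2,3,4] = [3,4] − [2,4] + [2,3].
As a 18×12 matrix over Z this has rank 12, with invariant factors (1,1,1,1,1,1,1,1,1,1,1,2).

Computing H_k = (kernel of ∂_k) / (image of ∂_{k+1}):

  H_0: rank C_0 − rank ∂_1 = 7 − 6 = 1, and the invariant factors of ∂_1 are all 1, so H_0 ≅ Z.
  H_1: rank ker ∂_1 − rank ∂_2 = (18 − 6) − 12 = 0, and ∂_2 has invariant factor 2 > 1, so H_1 ≅ Z/2.
  H_2: rank ker ∂_2 − rank ∂_3 = (12 − 12) − 0 = 0, and there is no ∂_3, so H_2 ≅ 0.

H_0 ≅ Z,  H_1 ≅ Z/2,  H_2 = 0.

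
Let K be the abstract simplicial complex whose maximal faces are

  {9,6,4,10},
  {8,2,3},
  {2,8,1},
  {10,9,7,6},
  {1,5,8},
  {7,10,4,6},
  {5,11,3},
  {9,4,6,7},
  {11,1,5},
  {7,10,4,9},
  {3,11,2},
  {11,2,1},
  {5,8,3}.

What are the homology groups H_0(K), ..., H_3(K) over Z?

We work with the vertex ordering 1 < 2 < 3 < 4 < 5 < 6 < 7 < 8 < 9 < 10 < 11. The simplices of K, each written with vertices in increasing order, are:

  0-simplices (11): [1], [2], [3], [4], [5], [6], [7], [8], [9], [10], [11]
  1-simplices (22): [1,2], [1,5], [1,8], [1,11], [2,3], [2,8], [2,11], [3,5], [3,8], [3,11], [4,6], [4,7], [4,9], [4,10], [5,8], [5,11], [6,7], [6,9], [6,10], [7,9], [7,10], [9,10]
  2-simplices (18): (18 of them)
  3-simplices (5): [4,6,7,9], [4,6,7,10], [4,6,9,10], [4,7,9,10], [6,7,9,10]

Hence C_0 ≅ Z^11, C_1 ≅ Z^22, C_2 ≅ Z^18, C_3 ≅ Z^5.

The boundary map ∂_1: C_1 → C_0 sends each edge [p,q] (with p < q) to q − p. For instance
  ∂[6,10] = [10] − [6].
This gives a 11×22 integer matrix of rank 9; reducing to Smith normal form yields diagonal entries (1,1,1,1,1,1,1,1,1).

The boundary map ∂_2: C_2 → C_1 sends each 2-simplex [p,q,r] to [q,r] − [p,r] + [p,q]. For instance
  ∂[6,7,10] = [7,10] − [6,10] + [6,7],
  ∂[6,7,9] = [7,9] − [6,9] + [6,7].
The resulting 22×18 matrix has rank 13, and its Smith normal form has invariant factors (1,1,1,1,1,1,1,1,1,1,1,1,1).

∂_3: C_3 → C_2 sends each 3-simplex σ to the alternating sum Σ_i (−1)^i (σ with its i-th vertex removed). For instance
  ∂[4,6,7,9] = [6,7,9] − [4,7,9] + [4,6,9] − [4,6,7],
  ∂[4,6,7,10] = [6,7,10] − [4,7,10] + [4,6,10] − [4,6,7].
The 18×5 boundary matrix has rank 4 and Smith normal form diag(1,1,1,1).

Reading off H_k = ker ∂_k / im ∂_{k+1}:

  H_0: rank C_0 − rank ∂_1 = 11 − 9 = 2, and the invariant factors of ∂_1 are all 1, so H_0 = Z^2.
  H_1: rank ker ∂_1 − rank ∂_2 = (22 − 9) − 13 = 0, and the invariant factors of ∂_2 are all 1, so H_1 = 0.
  H_2: rank ker ∂_2 − rank ∂_3 = (18 − 13) − 4 = 1, and the invariant factors of ∂_3 are all 1, so H_2 = Z.
  H_3: rank ker ∂_3 − rank ∂_4 = (5 − 4) − 0 = 1, and there is no ∂_4, so H_3 = Z.

As a check, the Euler characteristic is 11 − 22 + 18 − 5 = 2, which agrees with 2 − 0 + 1 − 1 = 2.

H_0 ≅ Z^2,  H_1 = 0,  H_2 ≅ Z,  H_3 ≅ Z.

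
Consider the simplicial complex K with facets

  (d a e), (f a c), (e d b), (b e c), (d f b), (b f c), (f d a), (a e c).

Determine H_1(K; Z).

K has 6 vertices, 12 edges, 8 triangles.
rank ∂_1 = 5, rank ∂_2 = 7 ⇒ b_1 = 12 − 5 − 7 = 0; all invariant factors of ∂_2 are 1 so no torsion. So H_1 ≅ 0.

H_1 ≅ 0.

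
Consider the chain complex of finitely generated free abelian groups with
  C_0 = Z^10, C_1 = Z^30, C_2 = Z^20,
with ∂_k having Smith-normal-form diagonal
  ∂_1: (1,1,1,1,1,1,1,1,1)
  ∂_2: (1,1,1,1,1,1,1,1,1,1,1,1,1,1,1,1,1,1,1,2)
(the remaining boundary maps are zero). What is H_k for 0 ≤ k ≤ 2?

H_0: b_0 = 10 − 0 − 9 = 1; torsion from ∂_1 factors > 1: none. So H_0 = Z.
H_1: b_1 = 30 − 9 − 20 = 1; torsion from ∂_2 factors > 1: [2]. So H_1 = Z ⊕ Z/2.
H_2: b_2 = 20 − 20 − 0 = 0; torsion from ∂_3 factors > 1: none. So H_2 = 0.

H_0 = Z,  H_1 = Z ⊕ Z/2,  H_2 = 0.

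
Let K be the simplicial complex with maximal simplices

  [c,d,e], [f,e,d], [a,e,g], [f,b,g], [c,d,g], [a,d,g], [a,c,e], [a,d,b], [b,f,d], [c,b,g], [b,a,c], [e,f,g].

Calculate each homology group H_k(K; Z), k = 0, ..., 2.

H_0 = Z,  H_1 = Z_2,  H_2 = 0.

Take the total order a < b < c < d < e < f < g on the vertex set. Then K (dimension 2) consists of the simplices:

  0-simplices (7): a, b, c, d, e, f, g
  1-simplices (18): ab, ac, ad, ae, ag, bc, bd, bf, bg, cd, ce, cg, de, df, dg, ef, eg, fg
  2-simplices (12): abc, abd, ace, adg, aeg, bcg, bdf, bfg, cde, cdg, def, efg

so the chain groups are C_0 ≅ Z^7, C_1 ≅ Z^18, C_2 ≅ Z^12.

Boundary ∂_1: C_1 → C_0 sends each edge [p,q] (with p < q) to q − p.
The 7×18 boundary matrix has rank 6 and Smith normal form diag(1,1,1,1,1,1).

Boundary ∂_2: C_2 → C_1 maps a triangle to the signed sum of its edges. For instance
  ∂adg = dg − ag + ad,
  ∂efg = fg − eg + ef.
This gives a 18×12 integer matrix of rank 12; reducing to Smith normal form yields diagonal entries (1,1,1,1,1,1,1,1,1,1,1,2).

Reading off H_k = ker ∂_k / im ∂_{k+1}:

  H_0: rank C_0 − rank ∂_1 = 7 − 6 = 1, and the invariant factors of ∂_1 are all 1, so H_0 ≅ Z.
  H_1: rank ker ∂_1 − rank ∂_2 = (18 − 6) − 12 = 0, and ∂_2 has invariant factor 2 > 1, so H_1 ≅ Z_2.
  H_2: rank ker ∂_2 − rank ∂_3 = (12 − 12) − 0 = 0, and there is no ∂_3, so H_2 ≅ 0.

As a check, the Euler characteristic is 7 − 18 + 12 = 1, which agrees with 1 − 0 + 0 = 1.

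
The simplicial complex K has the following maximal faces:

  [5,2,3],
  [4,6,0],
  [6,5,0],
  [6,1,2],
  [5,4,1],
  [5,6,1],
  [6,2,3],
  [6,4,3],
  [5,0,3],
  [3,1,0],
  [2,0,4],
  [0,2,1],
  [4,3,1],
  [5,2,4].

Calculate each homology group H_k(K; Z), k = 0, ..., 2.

H_0 = Z,  H_1 = Z^2,  H_2 = Z.

Take the total order 0 < 1 < 2 < 3 < 4 < 5 < 6 on the vertex set. Then K (dimension 2) consists of the simplices:

  0-simplices (7): [0], [1], [2], [3], [4], [5], [6]
  1-simplices (21): [0,1], [0,2], [0,3], [0,4], [0,5], [0,6], [1,2], [1,3], [1,4], [1,5], [1,6], [2,3], [2,4], [2,5], [2,6], [3,4], [3,5], [3,6], [4,5], [4,6], [5,6]
  2-simplices (14): [0,1,2], [0,1,3], [0,2,4], [0,3,5], [0,4,6], [0,5,6], [1,2,6], [1,3,4], [1,4,5], [1,5,6], [2,3,5], [2,3,6], [2,4,5], [3,4,6]

Hence C_0 ≅ Z^7, C_1 ≅ Z^21, C_2 ≅ Z^14.

The boundary map ∂_1: C_1 → C_0 maps an edge to its endpoints' difference, ∂[p,q] = q − p. For instance
  ∂[4,5] = [5] − [4].
The resulting 7×21 matrix has rank 6, and its Smith normal form has invariant factors (1,1,1,1,1,1).

Boundary ∂_2: C_2 → C_1 acts by ∂[p,q,r] = [q,r] − [p,r] + [p,q]. For instance
  ∂[1,4,5] = [4,5] − [1,5] + [1,4],
  ∂[1,2,6] = [2,6] − [1,6] + [1,2].
The resulting 21×14 matrix has rank 13, and its Smith normal form has invariant factors (1,1,1,1,1,1,1,1,1,1,1,1,1).

From H_k ≅ ker(∂_k) / im(∂_{k+1}) we obtain:

  H_0: rank C_0 − rank ∂_1 = 7 − 6 = 1, and the invariant factors of ∂_1 are all 1, so H_0 ≅ Z.
  H_1: rank ker ∂_1 − rank ∂_2 = (21 − 6) − 13 = 2, and the invariant factors of ∂_2 are all 1, so H_1 ≅ Z^2.
  H_2: rank ker ∂_2 − rank ∂_3 = (14 − 13) − 0 = 1, and there is no ∂_3, so H_2 ≅ Z.

As a check, the Euler characteristic is 7 − 21 + 14 = 0, which agrees with 1 − 2 + 1 = 0.
(K is a triangulation of the torus T^2.)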